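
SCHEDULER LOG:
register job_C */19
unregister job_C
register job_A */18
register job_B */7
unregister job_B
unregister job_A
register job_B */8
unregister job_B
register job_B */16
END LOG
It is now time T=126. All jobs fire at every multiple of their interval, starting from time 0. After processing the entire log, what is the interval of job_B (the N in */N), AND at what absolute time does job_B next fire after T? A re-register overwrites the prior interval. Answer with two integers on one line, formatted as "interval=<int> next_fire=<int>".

Op 1: register job_C */19 -> active={job_C:*/19}
Op 2: unregister job_C -> active={}
Op 3: register job_A */18 -> active={job_A:*/18}
Op 4: register job_B */7 -> active={job_A:*/18, job_B:*/7}
Op 5: unregister job_B -> active={job_A:*/18}
Op 6: unregister job_A -> active={}
Op 7: register job_B */8 -> active={job_B:*/8}
Op 8: unregister job_B -> active={}
Op 9: register job_B */16 -> active={job_B:*/16}
Final interval of job_B = 16
Next fire of job_B after T=126: (126//16+1)*16 = 128

Answer: interval=16 next_fire=128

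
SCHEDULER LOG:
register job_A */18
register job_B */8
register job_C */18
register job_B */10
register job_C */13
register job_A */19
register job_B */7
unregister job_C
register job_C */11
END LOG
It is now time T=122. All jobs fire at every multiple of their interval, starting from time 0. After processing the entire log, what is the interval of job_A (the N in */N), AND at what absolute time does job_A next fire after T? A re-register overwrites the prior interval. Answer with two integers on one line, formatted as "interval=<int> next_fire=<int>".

Op 1: register job_A */18 -> active={job_A:*/18}
Op 2: register job_B */8 -> active={job_A:*/18, job_B:*/8}
Op 3: register job_C */18 -> active={job_A:*/18, job_B:*/8, job_C:*/18}
Op 4: register job_B */10 -> active={job_A:*/18, job_B:*/10, job_C:*/18}
Op 5: register job_C */13 -> active={job_A:*/18, job_B:*/10, job_C:*/13}
Op 6: register job_A */19 -> active={job_A:*/19, job_B:*/10, job_C:*/13}
Op 7: register job_B */7 -> active={job_A:*/19, job_B:*/7, job_C:*/13}
Op 8: unregister job_C -> active={job_A:*/19, job_B:*/7}
Op 9: register job_C */11 -> active={job_A:*/19, job_B:*/7, job_C:*/11}
Final interval of job_A = 19
Next fire of job_A after T=122: (122//19+1)*19 = 133

Answer: interval=19 next_fire=133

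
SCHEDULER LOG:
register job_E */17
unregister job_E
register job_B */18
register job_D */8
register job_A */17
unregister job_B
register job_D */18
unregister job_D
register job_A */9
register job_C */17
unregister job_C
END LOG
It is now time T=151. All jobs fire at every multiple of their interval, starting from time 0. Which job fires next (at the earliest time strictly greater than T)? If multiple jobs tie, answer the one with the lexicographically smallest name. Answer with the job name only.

Answer: job_A

Derivation:
Op 1: register job_E */17 -> active={job_E:*/17}
Op 2: unregister job_E -> active={}
Op 3: register job_B */18 -> active={job_B:*/18}
Op 4: register job_D */8 -> active={job_B:*/18, job_D:*/8}
Op 5: register job_A */17 -> active={job_A:*/17, job_B:*/18, job_D:*/8}
Op 6: unregister job_B -> active={job_A:*/17, job_D:*/8}
Op 7: register job_D */18 -> active={job_A:*/17, job_D:*/18}
Op 8: unregister job_D -> active={job_A:*/17}
Op 9: register job_A */9 -> active={job_A:*/9}
Op 10: register job_C */17 -> active={job_A:*/9, job_C:*/17}
Op 11: unregister job_C -> active={job_A:*/9}
  job_A: interval 9, next fire after T=151 is 153
Earliest = 153, winner (lex tiebreak) = job_A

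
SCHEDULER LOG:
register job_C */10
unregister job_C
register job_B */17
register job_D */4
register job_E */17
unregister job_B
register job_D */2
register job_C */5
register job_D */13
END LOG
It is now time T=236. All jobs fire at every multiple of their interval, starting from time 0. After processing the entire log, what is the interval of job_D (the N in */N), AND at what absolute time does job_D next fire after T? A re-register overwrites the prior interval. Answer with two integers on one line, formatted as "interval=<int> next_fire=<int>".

Op 1: register job_C */10 -> active={job_C:*/10}
Op 2: unregister job_C -> active={}
Op 3: register job_B */17 -> active={job_B:*/17}
Op 4: register job_D */4 -> active={job_B:*/17, job_D:*/4}
Op 5: register job_E */17 -> active={job_B:*/17, job_D:*/4, job_E:*/17}
Op 6: unregister job_B -> active={job_D:*/4, job_E:*/17}
Op 7: register job_D */2 -> active={job_D:*/2, job_E:*/17}
Op 8: register job_C */5 -> active={job_C:*/5, job_D:*/2, job_E:*/17}
Op 9: register job_D */13 -> active={job_C:*/5, job_D:*/13, job_E:*/17}
Final interval of job_D = 13
Next fire of job_D after T=236: (236//13+1)*13 = 247

Answer: interval=13 next_fire=247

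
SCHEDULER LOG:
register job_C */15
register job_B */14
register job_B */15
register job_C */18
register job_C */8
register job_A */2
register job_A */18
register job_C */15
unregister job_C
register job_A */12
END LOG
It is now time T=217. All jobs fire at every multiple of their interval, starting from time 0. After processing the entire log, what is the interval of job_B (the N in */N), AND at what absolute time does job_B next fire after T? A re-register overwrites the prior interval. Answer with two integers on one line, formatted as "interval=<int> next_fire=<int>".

Answer: interval=15 next_fire=225

Derivation:
Op 1: register job_C */15 -> active={job_C:*/15}
Op 2: register job_B */14 -> active={job_B:*/14, job_C:*/15}
Op 3: register job_B */15 -> active={job_B:*/15, job_C:*/15}
Op 4: register job_C */18 -> active={job_B:*/15, job_C:*/18}
Op 5: register job_C */8 -> active={job_B:*/15, job_C:*/8}
Op 6: register job_A */2 -> active={job_A:*/2, job_B:*/15, job_C:*/8}
Op 7: register job_A */18 -> active={job_A:*/18, job_B:*/15, job_C:*/8}
Op 8: register job_C */15 -> active={job_A:*/18, job_B:*/15, job_C:*/15}
Op 9: unregister job_C -> active={job_A:*/18, job_B:*/15}
Op 10: register job_A */12 -> active={job_A:*/12, job_B:*/15}
Final interval of job_B = 15
Next fire of job_B after T=217: (217//15+1)*15 = 225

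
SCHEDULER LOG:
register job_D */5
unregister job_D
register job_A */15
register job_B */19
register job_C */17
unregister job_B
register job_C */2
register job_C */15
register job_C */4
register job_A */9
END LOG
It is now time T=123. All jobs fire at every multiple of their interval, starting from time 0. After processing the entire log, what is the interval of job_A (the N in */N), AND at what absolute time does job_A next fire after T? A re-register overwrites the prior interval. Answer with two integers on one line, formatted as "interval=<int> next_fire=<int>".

Op 1: register job_D */5 -> active={job_D:*/5}
Op 2: unregister job_D -> active={}
Op 3: register job_A */15 -> active={job_A:*/15}
Op 4: register job_B */19 -> active={job_A:*/15, job_B:*/19}
Op 5: register job_C */17 -> active={job_A:*/15, job_B:*/19, job_C:*/17}
Op 6: unregister job_B -> active={job_A:*/15, job_C:*/17}
Op 7: register job_C */2 -> active={job_A:*/15, job_C:*/2}
Op 8: register job_C */15 -> active={job_A:*/15, job_C:*/15}
Op 9: register job_C */4 -> active={job_A:*/15, job_C:*/4}
Op 10: register job_A */9 -> active={job_A:*/9, job_C:*/4}
Final interval of job_A = 9
Next fire of job_A after T=123: (123//9+1)*9 = 126

Answer: interval=9 next_fire=126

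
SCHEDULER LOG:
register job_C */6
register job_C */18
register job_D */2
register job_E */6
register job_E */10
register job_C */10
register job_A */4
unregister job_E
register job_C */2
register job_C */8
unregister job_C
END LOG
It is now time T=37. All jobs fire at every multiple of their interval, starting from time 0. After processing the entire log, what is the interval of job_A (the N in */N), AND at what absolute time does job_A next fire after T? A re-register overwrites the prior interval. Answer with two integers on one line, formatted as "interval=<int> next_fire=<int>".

Op 1: register job_C */6 -> active={job_C:*/6}
Op 2: register job_C */18 -> active={job_C:*/18}
Op 3: register job_D */2 -> active={job_C:*/18, job_D:*/2}
Op 4: register job_E */6 -> active={job_C:*/18, job_D:*/2, job_E:*/6}
Op 5: register job_E */10 -> active={job_C:*/18, job_D:*/2, job_E:*/10}
Op 6: register job_C */10 -> active={job_C:*/10, job_D:*/2, job_E:*/10}
Op 7: register job_A */4 -> active={job_A:*/4, job_C:*/10, job_D:*/2, job_E:*/10}
Op 8: unregister job_E -> active={job_A:*/4, job_C:*/10, job_D:*/2}
Op 9: register job_C */2 -> active={job_A:*/4, job_C:*/2, job_D:*/2}
Op 10: register job_C */8 -> active={job_A:*/4, job_C:*/8, job_D:*/2}
Op 11: unregister job_C -> active={job_A:*/4, job_D:*/2}
Final interval of job_A = 4
Next fire of job_A after T=37: (37//4+1)*4 = 40

Answer: interval=4 next_fire=40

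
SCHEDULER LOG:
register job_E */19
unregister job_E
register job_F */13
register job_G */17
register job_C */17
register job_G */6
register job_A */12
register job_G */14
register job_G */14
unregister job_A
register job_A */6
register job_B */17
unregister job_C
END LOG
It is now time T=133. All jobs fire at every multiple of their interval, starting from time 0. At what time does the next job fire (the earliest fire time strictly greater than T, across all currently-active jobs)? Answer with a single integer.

Op 1: register job_E */19 -> active={job_E:*/19}
Op 2: unregister job_E -> active={}
Op 3: register job_F */13 -> active={job_F:*/13}
Op 4: register job_G */17 -> active={job_F:*/13, job_G:*/17}
Op 5: register job_C */17 -> active={job_C:*/17, job_F:*/13, job_G:*/17}
Op 6: register job_G */6 -> active={job_C:*/17, job_F:*/13, job_G:*/6}
Op 7: register job_A */12 -> active={job_A:*/12, job_C:*/17, job_F:*/13, job_G:*/6}
Op 8: register job_G */14 -> active={job_A:*/12, job_C:*/17, job_F:*/13, job_G:*/14}
Op 9: register job_G */14 -> active={job_A:*/12, job_C:*/17, job_F:*/13, job_G:*/14}
Op 10: unregister job_A -> active={job_C:*/17, job_F:*/13, job_G:*/14}
Op 11: register job_A */6 -> active={job_A:*/6, job_C:*/17, job_F:*/13, job_G:*/14}
Op 12: register job_B */17 -> active={job_A:*/6, job_B:*/17, job_C:*/17, job_F:*/13, job_G:*/14}
Op 13: unregister job_C -> active={job_A:*/6, job_B:*/17, job_F:*/13, job_G:*/14}
  job_A: interval 6, next fire after T=133 is 138
  job_B: interval 17, next fire after T=133 is 136
  job_F: interval 13, next fire after T=133 is 143
  job_G: interval 14, next fire after T=133 is 140
Earliest fire time = 136 (job job_B)

Answer: 136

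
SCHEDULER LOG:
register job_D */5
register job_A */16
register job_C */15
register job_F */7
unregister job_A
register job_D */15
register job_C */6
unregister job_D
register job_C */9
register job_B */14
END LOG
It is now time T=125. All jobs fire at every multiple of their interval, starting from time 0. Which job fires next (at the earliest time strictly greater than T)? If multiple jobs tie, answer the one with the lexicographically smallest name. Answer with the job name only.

Op 1: register job_D */5 -> active={job_D:*/5}
Op 2: register job_A */16 -> active={job_A:*/16, job_D:*/5}
Op 3: register job_C */15 -> active={job_A:*/16, job_C:*/15, job_D:*/5}
Op 4: register job_F */7 -> active={job_A:*/16, job_C:*/15, job_D:*/5, job_F:*/7}
Op 5: unregister job_A -> active={job_C:*/15, job_D:*/5, job_F:*/7}
Op 6: register job_D */15 -> active={job_C:*/15, job_D:*/15, job_F:*/7}
Op 7: register job_C */6 -> active={job_C:*/6, job_D:*/15, job_F:*/7}
Op 8: unregister job_D -> active={job_C:*/6, job_F:*/7}
Op 9: register job_C */9 -> active={job_C:*/9, job_F:*/7}
Op 10: register job_B */14 -> active={job_B:*/14, job_C:*/9, job_F:*/7}
  job_B: interval 14, next fire after T=125 is 126
  job_C: interval 9, next fire after T=125 is 126
  job_F: interval 7, next fire after T=125 is 126
Earliest = 126, winner (lex tiebreak) = job_B

Answer: job_B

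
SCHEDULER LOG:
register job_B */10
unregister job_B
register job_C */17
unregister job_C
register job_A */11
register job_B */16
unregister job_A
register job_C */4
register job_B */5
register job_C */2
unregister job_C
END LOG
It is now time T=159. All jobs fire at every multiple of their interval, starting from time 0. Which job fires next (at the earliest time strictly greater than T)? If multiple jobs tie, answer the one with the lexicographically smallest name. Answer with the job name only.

Op 1: register job_B */10 -> active={job_B:*/10}
Op 2: unregister job_B -> active={}
Op 3: register job_C */17 -> active={job_C:*/17}
Op 4: unregister job_C -> active={}
Op 5: register job_A */11 -> active={job_A:*/11}
Op 6: register job_B */16 -> active={job_A:*/11, job_B:*/16}
Op 7: unregister job_A -> active={job_B:*/16}
Op 8: register job_C */4 -> active={job_B:*/16, job_C:*/4}
Op 9: register job_B */5 -> active={job_B:*/5, job_C:*/4}
Op 10: register job_C */2 -> active={job_B:*/5, job_C:*/2}
Op 11: unregister job_C -> active={job_B:*/5}
  job_B: interval 5, next fire after T=159 is 160
Earliest = 160, winner (lex tiebreak) = job_B

Answer: job_B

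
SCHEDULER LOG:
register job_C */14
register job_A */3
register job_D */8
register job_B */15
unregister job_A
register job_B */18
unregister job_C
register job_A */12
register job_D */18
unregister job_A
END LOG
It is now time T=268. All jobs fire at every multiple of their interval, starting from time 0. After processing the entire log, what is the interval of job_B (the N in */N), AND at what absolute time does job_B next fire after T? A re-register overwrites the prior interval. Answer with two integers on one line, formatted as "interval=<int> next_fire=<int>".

Op 1: register job_C */14 -> active={job_C:*/14}
Op 2: register job_A */3 -> active={job_A:*/3, job_C:*/14}
Op 3: register job_D */8 -> active={job_A:*/3, job_C:*/14, job_D:*/8}
Op 4: register job_B */15 -> active={job_A:*/3, job_B:*/15, job_C:*/14, job_D:*/8}
Op 5: unregister job_A -> active={job_B:*/15, job_C:*/14, job_D:*/8}
Op 6: register job_B */18 -> active={job_B:*/18, job_C:*/14, job_D:*/8}
Op 7: unregister job_C -> active={job_B:*/18, job_D:*/8}
Op 8: register job_A */12 -> active={job_A:*/12, job_B:*/18, job_D:*/8}
Op 9: register job_D */18 -> active={job_A:*/12, job_B:*/18, job_D:*/18}
Op 10: unregister job_A -> active={job_B:*/18, job_D:*/18}
Final interval of job_B = 18
Next fire of job_B after T=268: (268//18+1)*18 = 270

Answer: interval=18 next_fire=270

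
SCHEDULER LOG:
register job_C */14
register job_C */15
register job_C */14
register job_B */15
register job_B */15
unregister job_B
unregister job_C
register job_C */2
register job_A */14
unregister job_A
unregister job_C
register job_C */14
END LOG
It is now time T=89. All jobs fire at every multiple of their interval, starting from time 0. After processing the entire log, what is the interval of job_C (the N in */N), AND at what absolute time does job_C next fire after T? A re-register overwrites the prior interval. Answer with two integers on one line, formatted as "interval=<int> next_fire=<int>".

Answer: interval=14 next_fire=98

Derivation:
Op 1: register job_C */14 -> active={job_C:*/14}
Op 2: register job_C */15 -> active={job_C:*/15}
Op 3: register job_C */14 -> active={job_C:*/14}
Op 4: register job_B */15 -> active={job_B:*/15, job_C:*/14}
Op 5: register job_B */15 -> active={job_B:*/15, job_C:*/14}
Op 6: unregister job_B -> active={job_C:*/14}
Op 7: unregister job_C -> active={}
Op 8: register job_C */2 -> active={job_C:*/2}
Op 9: register job_A */14 -> active={job_A:*/14, job_C:*/2}
Op 10: unregister job_A -> active={job_C:*/2}
Op 11: unregister job_C -> active={}
Op 12: register job_C */14 -> active={job_C:*/14}
Final interval of job_C = 14
Next fire of job_C after T=89: (89//14+1)*14 = 98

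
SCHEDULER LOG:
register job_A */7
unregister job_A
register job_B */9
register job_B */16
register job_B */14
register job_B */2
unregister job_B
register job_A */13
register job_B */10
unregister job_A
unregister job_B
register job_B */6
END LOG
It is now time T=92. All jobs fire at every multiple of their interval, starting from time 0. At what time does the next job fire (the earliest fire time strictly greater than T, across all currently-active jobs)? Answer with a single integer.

Op 1: register job_A */7 -> active={job_A:*/7}
Op 2: unregister job_A -> active={}
Op 3: register job_B */9 -> active={job_B:*/9}
Op 4: register job_B */16 -> active={job_B:*/16}
Op 5: register job_B */14 -> active={job_B:*/14}
Op 6: register job_B */2 -> active={job_B:*/2}
Op 7: unregister job_B -> active={}
Op 8: register job_A */13 -> active={job_A:*/13}
Op 9: register job_B */10 -> active={job_A:*/13, job_B:*/10}
Op 10: unregister job_A -> active={job_B:*/10}
Op 11: unregister job_B -> active={}
Op 12: register job_B */6 -> active={job_B:*/6}
  job_B: interval 6, next fire after T=92 is 96
Earliest fire time = 96 (job job_B)

Answer: 96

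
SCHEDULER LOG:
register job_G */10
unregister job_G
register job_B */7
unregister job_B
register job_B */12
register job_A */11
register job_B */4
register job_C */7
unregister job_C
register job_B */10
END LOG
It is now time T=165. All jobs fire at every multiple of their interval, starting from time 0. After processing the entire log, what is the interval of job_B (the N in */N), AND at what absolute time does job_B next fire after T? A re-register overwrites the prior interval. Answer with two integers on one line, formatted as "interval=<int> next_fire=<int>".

Op 1: register job_G */10 -> active={job_G:*/10}
Op 2: unregister job_G -> active={}
Op 3: register job_B */7 -> active={job_B:*/7}
Op 4: unregister job_B -> active={}
Op 5: register job_B */12 -> active={job_B:*/12}
Op 6: register job_A */11 -> active={job_A:*/11, job_B:*/12}
Op 7: register job_B */4 -> active={job_A:*/11, job_B:*/4}
Op 8: register job_C */7 -> active={job_A:*/11, job_B:*/4, job_C:*/7}
Op 9: unregister job_C -> active={job_A:*/11, job_B:*/4}
Op 10: register job_B */10 -> active={job_A:*/11, job_B:*/10}
Final interval of job_B = 10
Next fire of job_B after T=165: (165//10+1)*10 = 170

Answer: interval=10 next_fire=170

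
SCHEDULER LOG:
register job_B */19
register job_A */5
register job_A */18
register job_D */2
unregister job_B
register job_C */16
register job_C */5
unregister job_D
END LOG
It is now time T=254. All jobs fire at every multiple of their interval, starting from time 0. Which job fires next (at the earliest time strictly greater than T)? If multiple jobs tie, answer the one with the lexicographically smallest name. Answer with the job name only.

Op 1: register job_B */19 -> active={job_B:*/19}
Op 2: register job_A */5 -> active={job_A:*/5, job_B:*/19}
Op 3: register job_A */18 -> active={job_A:*/18, job_B:*/19}
Op 4: register job_D */2 -> active={job_A:*/18, job_B:*/19, job_D:*/2}
Op 5: unregister job_B -> active={job_A:*/18, job_D:*/2}
Op 6: register job_C */16 -> active={job_A:*/18, job_C:*/16, job_D:*/2}
Op 7: register job_C */5 -> active={job_A:*/18, job_C:*/5, job_D:*/2}
Op 8: unregister job_D -> active={job_A:*/18, job_C:*/5}
  job_A: interval 18, next fire after T=254 is 270
  job_C: interval 5, next fire after T=254 is 255
Earliest = 255, winner (lex tiebreak) = job_C

Answer: job_C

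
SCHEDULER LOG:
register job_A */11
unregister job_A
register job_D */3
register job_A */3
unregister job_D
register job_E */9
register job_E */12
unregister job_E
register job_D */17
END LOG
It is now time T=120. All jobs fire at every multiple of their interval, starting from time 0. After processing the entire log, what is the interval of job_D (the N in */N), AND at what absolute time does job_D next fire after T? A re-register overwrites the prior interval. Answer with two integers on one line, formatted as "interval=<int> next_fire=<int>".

Answer: interval=17 next_fire=136

Derivation:
Op 1: register job_A */11 -> active={job_A:*/11}
Op 2: unregister job_A -> active={}
Op 3: register job_D */3 -> active={job_D:*/3}
Op 4: register job_A */3 -> active={job_A:*/3, job_D:*/3}
Op 5: unregister job_D -> active={job_A:*/3}
Op 6: register job_E */9 -> active={job_A:*/3, job_E:*/9}
Op 7: register job_E */12 -> active={job_A:*/3, job_E:*/12}
Op 8: unregister job_E -> active={job_A:*/3}
Op 9: register job_D */17 -> active={job_A:*/3, job_D:*/17}
Final interval of job_D = 17
Next fire of job_D after T=120: (120//17+1)*17 = 136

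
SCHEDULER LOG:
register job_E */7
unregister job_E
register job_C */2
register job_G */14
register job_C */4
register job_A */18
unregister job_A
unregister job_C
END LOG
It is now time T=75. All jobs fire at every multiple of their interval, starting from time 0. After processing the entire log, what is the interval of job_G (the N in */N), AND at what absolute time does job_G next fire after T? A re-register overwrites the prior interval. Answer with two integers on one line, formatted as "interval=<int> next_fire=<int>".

Answer: interval=14 next_fire=84

Derivation:
Op 1: register job_E */7 -> active={job_E:*/7}
Op 2: unregister job_E -> active={}
Op 3: register job_C */2 -> active={job_C:*/2}
Op 4: register job_G */14 -> active={job_C:*/2, job_G:*/14}
Op 5: register job_C */4 -> active={job_C:*/4, job_G:*/14}
Op 6: register job_A */18 -> active={job_A:*/18, job_C:*/4, job_G:*/14}
Op 7: unregister job_A -> active={job_C:*/4, job_G:*/14}
Op 8: unregister job_C -> active={job_G:*/14}
Final interval of job_G = 14
Next fire of job_G after T=75: (75//14+1)*14 = 84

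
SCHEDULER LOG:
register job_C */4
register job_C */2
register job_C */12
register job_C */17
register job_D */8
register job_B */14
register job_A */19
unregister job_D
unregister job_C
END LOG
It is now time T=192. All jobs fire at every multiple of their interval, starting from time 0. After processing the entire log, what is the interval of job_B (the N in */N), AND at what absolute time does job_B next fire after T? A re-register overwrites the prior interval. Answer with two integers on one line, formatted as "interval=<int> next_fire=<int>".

Answer: interval=14 next_fire=196

Derivation:
Op 1: register job_C */4 -> active={job_C:*/4}
Op 2: register job_C */2 -> active={job_C:*/2}
Op 3: register job_C */12 -> active={job_C:*/12}
Op 4: register job_C */17 -> active={job_C:*/17}
Op 5: register job_D */8 -> active={job_C:*/17, job_D:*/8}
Op 6: register job_B */14 -> active={job_B:*/14, job_C:*/17, job_D:*/8}
Op 7: register job_A */19 -> active={job_A:*/19, job_B:*/14, job_C:*/17, job_D:*/8}
Op 8: unregister job_D -> active={job_A:*/19, job_B:*/14, job_C:*/17}
Op 9: unregister job_C -> active={job_A:*/19, job_B:*/14}
Final interval of job_B = 14
Next fire of job_B after T=192: (192//14+1)*14 = 196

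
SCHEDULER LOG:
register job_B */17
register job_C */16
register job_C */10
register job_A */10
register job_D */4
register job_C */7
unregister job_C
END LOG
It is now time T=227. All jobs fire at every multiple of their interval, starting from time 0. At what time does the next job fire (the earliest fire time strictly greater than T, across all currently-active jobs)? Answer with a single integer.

Answer: 228

Derivation:
Op 1: register job_B */17 -> active={job_B:*/17}
Op 2: register job_C */16 -> active={job_B:*/17, job_C:*/16}
Op 3: register job_C */10 -> active={job_B:*/17, job_C:*/10}
Op 4: register job_A */10 -> active={job_A:*/10, job_B:*/17, job_C:*/10}
Op 5: register job_D */4 -> active={job_A:*/10, job_B:*/17, job_C:*/10, job_D:*/4}
Op 6: register job_C */7 -> active={job_A:*/10, job_B:*/17, job_C:*/7, job_D:*/4}
Op 7: unregister job_C -> active={job_A:*/10, job_B:*/17, job_D:*/4}
  job_A: interval 10, next fire after T=227 is 230
  job_B: interval 17, next fire after T=227 is 238
  job_D: interval 4, next fire after T=227 is 228
Earliest fire time = 228 (job job_D)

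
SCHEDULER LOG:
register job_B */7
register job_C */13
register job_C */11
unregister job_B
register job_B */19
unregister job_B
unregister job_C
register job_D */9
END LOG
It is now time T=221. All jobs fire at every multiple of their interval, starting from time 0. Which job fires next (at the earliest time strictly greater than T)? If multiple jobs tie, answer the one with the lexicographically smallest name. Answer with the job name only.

Answer: job_D

Derivation:
Op 1: register job_B */7 -> active={job_B:*/7}
Op 2: register job_C */13 -> active={job_B:*/7, job_C:*/13}
Op 3: register job_C */11 -> active={job_B:*/7, job_C:*/11}
Op 4: unregister job_B -> active={job_C:*/11}
Op 5: register job_B */19 -> active={job_B:*/19, job_C:*/11}
Op 6: unregister job_B -> active={job_C:*/11}
Op 7: unregister job_C -> active={}
Op 8: register job_D */9 -> active={job_D:*/9}
  job_D: interval 9, next fire after T=221 is 225
Earliest = 225, winner (lex tiebreak) = job_D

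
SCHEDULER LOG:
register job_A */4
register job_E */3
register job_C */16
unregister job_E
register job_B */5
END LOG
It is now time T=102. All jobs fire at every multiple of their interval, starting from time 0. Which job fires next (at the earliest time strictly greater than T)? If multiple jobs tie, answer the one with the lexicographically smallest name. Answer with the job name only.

Answer: job_A

Derivation:
Op 1: register job_A */4 -> active={job_A:*/4}
Op 2: register job_E */3 -> active={job_A:*/4, job_E:*/3}
Op 3: register job_C */16 -> active={job_A:*/4, job_C:*/16, job_E:*/3}
Op 4: unregister job_E -> active={job_A:*/4, job_C:*/16}
Op 5: register job_B */5 -> active={job_A:*/4, job_B:*/5, job_C:*/16}
  job_A: interval 4, next fire after T=102 is 104
  job_B: interval 5, next fire after T=102 is 105
  job_C: interval 16, next fire after T=102 is 112
Earliest = 104, winner (lex tiebreak) = job_A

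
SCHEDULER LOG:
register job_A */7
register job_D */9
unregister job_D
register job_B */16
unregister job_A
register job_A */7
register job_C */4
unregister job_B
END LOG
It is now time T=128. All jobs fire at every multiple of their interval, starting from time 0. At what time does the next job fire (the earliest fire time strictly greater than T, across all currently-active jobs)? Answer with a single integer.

Answer: 132

Derivation:
Op 1: register job_A */7 -> active={job_A:*/7}
Op 2: register job_D */9 -> active={job_A:*/7, job_D:*/9}
Op 3: unregister job_D -> active={job_A:*/7}
Op 4: register job_B */16 -> active={job_A:*/7, job_B:*/16}
Op 5: unregister job_A -> active={job_B:*/16}
Op 6: register job_A */7 -> active={job_A:*/7, job_B:*/16}
Op 7: register job_C */4 -> active={job_A:*/7, job_B:*/16, job_C:*/4}
Op 8: unregister job_B -> active={job_A:*/7, job_C:*/4}
  job_A: interval 7, next fire after T=128 is 133
  job_C: interval 4, next fire after T=128 is 132
Earliest fire time = 132 (job job_C)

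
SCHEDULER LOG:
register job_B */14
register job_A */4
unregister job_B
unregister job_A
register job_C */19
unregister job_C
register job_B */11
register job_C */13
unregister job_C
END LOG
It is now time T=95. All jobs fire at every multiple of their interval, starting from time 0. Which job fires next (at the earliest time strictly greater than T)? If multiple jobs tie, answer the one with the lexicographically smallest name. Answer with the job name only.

Answer: job_B

Derivation:
Op 1: register job_B */14 -> active={job_B:*/14}
Op 2: register job_A */4 -> active={job_A:*/4, job_B:*/14}
Op 3: unregister job_B -> active={job_A:*/4}
Op 4: unregister job_A -> active={}
Op 5: register job_C */19 -> active={job_C:*/19}
Op 6: unregister job_C -> active={}
Op 7: register job_B */11 -> active={job_B:*/11}
Op 8: register job_C */13 -> active={job_B:*/11, job_C:*/13}
Op 9: unregister job_C -> active={job_B:*/11}
  job_B: interval 11, next fire after T=95 is 99
Earliest = 99, winner (lex tiebreak) = job_B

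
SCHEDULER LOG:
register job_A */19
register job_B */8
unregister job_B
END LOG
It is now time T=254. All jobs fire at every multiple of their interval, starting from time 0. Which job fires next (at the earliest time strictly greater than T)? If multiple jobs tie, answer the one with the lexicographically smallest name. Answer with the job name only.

Op 1: register job_A */19 -> active={job_A:*/19}
Op 2: register job_B */8 -> active={job_A:*/19, job_B:*/8}
Op 3: unregister job_B -> active={job_A:*/19}
  job_A: interval 19, next fire after T=254 is 266
Earliest = 266, winner (lex tiebreak) = job_A

Answer: job_A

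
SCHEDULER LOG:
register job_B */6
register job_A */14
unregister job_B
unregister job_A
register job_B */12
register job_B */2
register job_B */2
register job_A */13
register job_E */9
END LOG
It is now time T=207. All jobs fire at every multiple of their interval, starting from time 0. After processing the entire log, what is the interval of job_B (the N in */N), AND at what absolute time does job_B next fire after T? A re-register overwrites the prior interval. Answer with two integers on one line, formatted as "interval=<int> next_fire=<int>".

Op 1: register job_B */6 -> active={job_B:*/6}
Op 2: register job_A */14 -> active={job_A:*/14, job_B:*/6}
Op 3: unregister job_B -> active={job_A:*/14}
Op 4: unregister job_A -> active={}
Op 5: register job_B */12 -> active={job_B:*/12}
Op 6: register job_B */2 -> active={job_B:*/2}
Op 7: register job_B */2 -> active={job_B:*/2}
Op 8: register job_A */13 -> active={job_A:*/13, job_B:*/2}
Op 9: register job_E */9 -> active={job_A:*/13, job_B:*/2, job_E:*/9}
Final interval of job_B = 2
Next fire of job_B after T=207: (207//2+1)*2 = 208

Answer: interval=2 next_fire=208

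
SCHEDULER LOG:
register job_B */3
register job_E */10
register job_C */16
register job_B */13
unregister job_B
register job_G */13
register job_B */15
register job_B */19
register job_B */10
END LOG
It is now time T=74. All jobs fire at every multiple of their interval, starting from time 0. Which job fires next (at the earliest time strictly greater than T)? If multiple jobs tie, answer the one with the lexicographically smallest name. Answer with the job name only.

Op 1: register job_B */3 -> active={job_B:*/3}
Op 2: register job_E */10 -> active={job_B:*/3, job_E:*/10}
Op 3: register job_C */16 -> active={job_B:*/3, job_C:*/16, job_E:*/10}
Op 4: register job_B */13 -> active={job_B:*/13, job_C:*/16, job_E:*/10}
Op 5: unregister job_B -> active={job_C:*/16, job_E:*/10}
Op 6: register job_G */13 -> active={job_C:*/16, job_E:*/10, job_G:*/13}
Op 7: register job_B */15 -> active={job_B:*/15, job_C:*/16, job_E:*/10, job_G:*/13}
Op 8: register job_B */19 -> active={job_B:*/19, job_C:*/16, job_E:*/10, job_G:*/13}
Op 9: register job_B */10 -> active={job_B:*/10, job_C:*/16, job_E:*/10, job_G:*/13}
  job_B: interval 10, next fire after T=74 is 80
  job_C: interval 16, next fire after T=74 is 80
  job_E: interval 10, next fire after T=74 is 80
  job_G: interval 13, next fire after T=74 is 78
Earliest = 78, winner (lex tiebreak) = job_G

Answer: job_G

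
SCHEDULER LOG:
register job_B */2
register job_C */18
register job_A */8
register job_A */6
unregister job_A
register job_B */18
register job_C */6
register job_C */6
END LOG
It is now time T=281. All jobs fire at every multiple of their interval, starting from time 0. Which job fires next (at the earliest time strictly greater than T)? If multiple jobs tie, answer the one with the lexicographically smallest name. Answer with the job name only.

Op 1: register job_B */2 -> active={job_B:*/2}
Op 2: register job_C */18 -> active={job_B:*/2, job_C:*/18}
Op 3: register job_A */8 -> active={job_A:*/8, job_B:*/2, job_C:*/18}
Op 4: register job_A */6 -> active={job_A:*/6, job_B:*/2, job_C:*/18}
Op 5: unregister job_A -> active={job_B:*/2, job_C:*/18}
Op 6: register job_B */18 -> active={job_B:*/18, job_C:*/18}
Op 7: register job_C */6 -> active={job_B:*/18, job_C:*/6}
Op 8: register job_C */6 -> active={job_B:*/18, job_C:*/6}
  job_B: interval 18, next fire after T=281 is 288
  job_C: interval 6, next fire after T=281 is 282
Earliest = 282, winner (lex tiebreak) = job_C

Answer: job_C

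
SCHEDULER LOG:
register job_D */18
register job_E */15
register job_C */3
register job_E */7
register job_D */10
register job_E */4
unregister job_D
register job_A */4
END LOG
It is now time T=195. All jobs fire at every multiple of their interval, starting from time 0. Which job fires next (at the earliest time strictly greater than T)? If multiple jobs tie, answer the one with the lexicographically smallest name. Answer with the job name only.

Op 1: register job_D */18 -> active={job_D:*/18}
Op 2: register job_E */15 -> active={job_D:*/18, job_E:*/15}
Op 3: register job_C */3 -> active={job_C:*/3, job_D:*/18, job_E:*/15}
Op 4: register job_E */7 -> active={job_C:*/3, job_D:*/18, job_E:*/7}
Op 5: register job_D */10 -> active={job_C:*/3, job_D:*/10, job_E:*/7}
Op 6: register job_E */4 -> active={job_C:*/3, job_D:*/10, job_E:*/4}
Op 7: unregister job_D -> active={job_C:*/3, job_E:*/4}
Op 8: register job_A */4 -> active={job_A:*/4, job_C:*/3, job_E:*/4}
  job_A: interval 4, next fire after T=195 is 196
  job_C: interval 3, next fire after T=195 is 198
  job_E: interval 4, next fire after T=195 is 196
Earliest = 196, winner (lex tiebreak) = job_A

Answer: job_A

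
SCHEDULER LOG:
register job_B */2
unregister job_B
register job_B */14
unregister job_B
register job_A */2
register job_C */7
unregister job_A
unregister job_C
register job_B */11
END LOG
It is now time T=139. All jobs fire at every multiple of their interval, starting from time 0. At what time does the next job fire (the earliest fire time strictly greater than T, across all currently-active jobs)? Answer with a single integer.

Op 1: register job_B */2 -> active={job_B:*/2}
Op 2: unregister job_B -> active={}
Op 3: register job_B */14 -> active={job_B:*/14}
Op 4: unregister job_B -> active={}
Op 5: register job_A */2 -> active={job_A:*/2}
Op 6: register job_C */7 -> active={job_A:*/2, job_C:*/7}
Op 7: unregister job_A -> active={job_C:*/7}
Op 8: unregister job_C -> active={}
Op 9: register job_B */11 -> active={job_B:*/11}
  job_B: interval 11, next fire after T=139 is 143
Earliest fire time = 143 (job job_B)

Answer: 143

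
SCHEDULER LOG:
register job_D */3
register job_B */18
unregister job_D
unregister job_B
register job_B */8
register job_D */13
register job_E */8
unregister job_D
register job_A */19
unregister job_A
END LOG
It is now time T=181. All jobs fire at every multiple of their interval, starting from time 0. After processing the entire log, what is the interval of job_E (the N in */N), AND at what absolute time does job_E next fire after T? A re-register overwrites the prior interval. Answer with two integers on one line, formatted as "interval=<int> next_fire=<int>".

Answer: interval=8 next_fire=184

Derivation:
Op 1: register job_D */3 -> active={job_D:*/3}
Op 2: register job_B */18 -> active={job_B:*/18, job_D:*/3}
Op 3: unregister job_D -> active={job_B:*/18}
Op 4: unregister job_B -> active={}
Op 5: register job_B */8 -> active={job_B:*/8}
Op 6: register job_D */13 -> active={job_B:*/8, job_D:*/13}
Op 7: register job_E */8 -> active={job_B:*/8, job_D:*/13, job_E:*/8}
Op 8: unregister job_D -> active={job_B:*/8, job_E:*/8}
Op 9: register job_A */19 -> active={job_A:*/19, job_B:*/8, job_E:*/8}
Op 10: unregister job_A -> active={job_B:*/8, job_E:*/8}
Final interval of job_E = 8
Next fire of job_E after T=181: (181//8+1)*8 = 184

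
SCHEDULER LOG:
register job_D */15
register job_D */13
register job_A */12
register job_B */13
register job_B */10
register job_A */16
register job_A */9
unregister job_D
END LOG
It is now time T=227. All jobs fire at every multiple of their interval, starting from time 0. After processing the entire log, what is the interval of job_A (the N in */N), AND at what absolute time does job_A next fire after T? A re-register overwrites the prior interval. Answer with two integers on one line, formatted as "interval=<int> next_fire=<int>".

Op 1: register job_D */15 -> active={job_D:*/15}
Op 2: register job_D */13 -> active={job_D:*/13}
Op 3: register job_A */12 -> active={job_A:*/12, job_D:*/13}
Op 4: register job_B */13 -> active={job_A:*/12, job_B:*/13, job_D:*/13}
Op 5: register job_B */10 -> active={job_A:*/12, job_B:*/10, job_D:*/13}
Op 6: register job_A */16 -> active={job_A:*/16, job_B:*/10, job_D:*/13}
Op 7: register job_A */9 -> active={job_A:*/9, job_B:*/10, job_D:*/13}
Op 8: unregister job_D -> active={job_A:*/9, job_B:*/10}
Final interval of job_A = 9
Next fire of job_A after T=227: (227//9+1)*9 = 234

Answer: interval=9 next_fire=234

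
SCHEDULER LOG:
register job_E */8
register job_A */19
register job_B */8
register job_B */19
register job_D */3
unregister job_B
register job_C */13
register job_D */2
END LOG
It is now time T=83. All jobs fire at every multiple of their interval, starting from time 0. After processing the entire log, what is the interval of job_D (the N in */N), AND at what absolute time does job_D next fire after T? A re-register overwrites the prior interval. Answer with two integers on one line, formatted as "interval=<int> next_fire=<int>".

Op 1: register job_E */8 -> active={job_E:*/8}
Op 2: register job_A */19 -> active={job_A:*/19, job_E:*/8}
Op 3: register job_B */8 -> active={job_A:*/19, job_B:*/8, job_E:*/8}
Op 4: register job_B */19 -> active={job_A:*/19, job_B:*/19, job_E:*/8}
Op 5: register job_D */3 -> active={job_A:*/19, job_B:*/19, job_D:*/3, job_E:*/8}
Op 6: unregister job_B -> active={job_A:*/19, job_D:*/3, job_E:*/8}
Op 7: register job_C */13 -> active={job_A:*/19, job_C:*/13, job_D:*/3, job_E:*/8}
Op 8: register job_D */2 -> active={job_A:*/19, job_C:*/13, job_D:*/2, job_E:*/8}
Final interval of job_D = 2
Next fire of job_D after T=83: (83//2+1)*2 = 84

Answer: interval=2 next_fire=84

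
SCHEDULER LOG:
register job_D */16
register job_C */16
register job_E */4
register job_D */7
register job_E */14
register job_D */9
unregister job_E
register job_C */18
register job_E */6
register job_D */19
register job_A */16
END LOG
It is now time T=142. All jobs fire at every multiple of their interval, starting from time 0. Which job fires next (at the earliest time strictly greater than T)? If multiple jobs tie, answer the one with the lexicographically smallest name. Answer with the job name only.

Answer: job_A

Derivation:
Op 1: register job_D */16 -> active={job_D:*/16}
Op 2: register job_C */16 -> active={job_C:*/16, job_D:*/16}
Op 3: register job_E */4 -> active={job_C:*/16, job_D:*/16, job_E:*/4}
Op 4: register job_D */7 -> active={job_C:*/16, job_D:*/7, job_E:*/4}
Op 5: register job_E */14 -> active={job_C:*/16, job_D:*/7, job_E:*/14}
Op 6: register job_D */9 -> active={job_C:*/16, job_D:*/9, job_E:*/14}
Op 7: unregister job_E -> active={job_C:*/16, job_D:*/9}
Op 8: register job_C */18 -> active={job_C:*/18, job_D:*/9}
Op 9: register job_E */6 -> active={job_C:*/18, job_D:*/9, job_E:*/6}
Op 10: register job_D */19 -> active={job_C:*/18, job_D:*/19, job_E:*/6}
Op 11: register job_A */16 -> active={job_A:*/16, job_C:*/18, job_D:*/19, job_E:*/6}
  job_A: interval 16, next fire after T=142 is 144
  job_C: interval 18, next fire after T=142 is 144
  job_D: interval 19, next fire after T=142 is 152
  job_E: interval 6, next fire after T=142 is 144
Earliest = 144, winner (lex tiebreak) = job_A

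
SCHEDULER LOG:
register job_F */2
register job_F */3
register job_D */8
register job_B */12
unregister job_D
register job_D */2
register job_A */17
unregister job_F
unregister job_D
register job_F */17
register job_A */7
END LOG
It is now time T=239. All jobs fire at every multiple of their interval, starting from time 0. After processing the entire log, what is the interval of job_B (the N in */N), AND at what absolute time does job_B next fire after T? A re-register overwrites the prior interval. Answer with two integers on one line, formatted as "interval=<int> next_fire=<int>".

Op 1: register job_F */2 -> active={job_F:*/2}
Op 2: register job_F */3 -> active={job_F:*/3}
Op 3: register job_D */8 -> active={job_D:*/8, job_F:*/3}
Op 4: register job_B */12 -> active={job_B:*/12, job_D:*/8, job_F:*/3}
Op 5: unregister job_D -> active={job_B:*/12, job_F:*/3}
Op 6: register job_D */2 -> active={job_B:*/12, job_D:*/2, job_F:*/3}
Op 7: register job_A */17 -> active={job_A:*/17, job_B:*/12, job_D:*/2, job_F:*/3}
Op 8: unregister job_F -> active={job_A:*/17, job_B:*/12, job_D:*/2}
Op 9: unregister job_D -> active={job_A:*/17, job_B:*/12}
Op 10: register job_F */17 -> active={job_A:*/17, job_B:*/12, job_F:*/17}
Op 11: register job_A */7 -> active={job_A:*/7, job_B:*/12, job_F:*/17}
Final interval of job_B = 12
Next fire of job_B after T=239: (239//12+1)*12 = 240

Answer: interval=12 next_fire=240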